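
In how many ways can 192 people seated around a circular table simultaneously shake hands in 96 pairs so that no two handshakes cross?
C_96 = 3721443204405954385563870541379246659709506697378694300

These noncrossing handshakes are counted by the Catalan number C_n = (1/(n + 1)) · C(2n, n). For n = 96: C_96 = (1/97) · C(192, 96) = 360979990827377575399695442513786925991822149645733347100/97 = 3721443204405954385563870541379246659709506697378694300.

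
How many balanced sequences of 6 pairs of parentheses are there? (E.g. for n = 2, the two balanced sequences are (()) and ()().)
C_6 = 132

These balanced parentheses are counted by the Catalan number C_n = (1/(n + 1)) · C(2n, n). For n = 6: C_6 = (1/7) · C(12, 6) = 924/7 = 132.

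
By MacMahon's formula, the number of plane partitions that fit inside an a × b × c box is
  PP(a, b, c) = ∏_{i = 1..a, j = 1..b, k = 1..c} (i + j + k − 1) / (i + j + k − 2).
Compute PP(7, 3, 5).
PP(7, 3, 5) = 16195608

Evaluate the triple product over i = 1..7, j = 1..3, k = 1..5. The factors are (2/1) · (3/2) · (4/3) · (5/4) · (6/5) · (3/2) · (4/3) · (5/4) · … (105 factors total). The numerators and denominators telescope so the product is an integer; carrying out the multiplication exactly gives PP(7, 3, 5) = 16195608.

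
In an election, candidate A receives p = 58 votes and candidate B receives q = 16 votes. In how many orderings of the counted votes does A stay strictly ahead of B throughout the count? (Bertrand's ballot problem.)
Strict-lead orderings = 3817480701136788

Total orderings of the 74 votes with 58 for A: C(74, 58) = 6726037425812436. By the Bertrand ballot formula (Cycle Lemma / reflection principle), the number of orderings in which A is strictly ahead of B throughout is (p − q)/(p + q) · C(p + q, p) = (58 − 16)/(58 + 16) · 6726037425812436 = 3817480701136788.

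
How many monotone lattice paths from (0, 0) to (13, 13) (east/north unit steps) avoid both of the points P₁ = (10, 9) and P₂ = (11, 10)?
Number of paths = 5487770

Inclusion–exclusion. Total paths: C(26, 13) = 10400600. Through P₁: C(19, 10)·C(7, 3) = 3233230. Through P₂: C(21, 11)·C(5, 2) = 3527160. Since P₁ is strictly southwest of P₂, a monotone path through both must visit P₁ then P₂; paths through both = C(19, 10)·C(2, 1)·C(5, 2) = 1847560. Avoid both = 10400600 − 3233230 − 3527160 + 1847560 = 5487770.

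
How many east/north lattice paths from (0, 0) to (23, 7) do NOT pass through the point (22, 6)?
Number of paths = 1282320

Total paths from (0, 0) to (23, 7): C(30, 23) = 2035800. Paths through (22, 6): (paths (0, 0) → (22, 6)) × (paths (22, 6) → (23, 7)) = C(28, 22) · C(2, 1) = 376740 · 2 = 753480. Avoidance count = 2035800 − 753480 = 1282320.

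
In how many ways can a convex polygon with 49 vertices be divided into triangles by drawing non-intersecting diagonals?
C_47 = 33868773757191046886429490

These polygon triangulations are counted by the Catalan number C_n = (1/(n + 1)) · C(2n, n). For n = 47: C_47 = (1/48) · C(94, 47) = 1625701140345170250548615520/48 = 33868773757191046886429490.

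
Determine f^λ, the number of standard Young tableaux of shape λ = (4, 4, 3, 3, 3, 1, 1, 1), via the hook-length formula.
# SYT of shape (4, 4, 3, 3, 3, 1, 1, 1) = 30232800

Hook-length formula: f^λ = n! / Π hook(c), product over all cells c of the Young diagram. For λ = (4, 4, 3, 3, 3, 1, 1, 1), n = 20 boxes. Hook lengths by row (left-to-right, top-to-bottom): [11, 7, 6, 2]; [10, 6, 5, 1]; [8, 4, 3]; [7, 3, 2]; [6, 2, 1]; [3]; [2]; [1]. Product of hooks = 80472268800. So f^λ = 20! / 80472268800 = 2432902008176640000 / 80472268800 = 30232800.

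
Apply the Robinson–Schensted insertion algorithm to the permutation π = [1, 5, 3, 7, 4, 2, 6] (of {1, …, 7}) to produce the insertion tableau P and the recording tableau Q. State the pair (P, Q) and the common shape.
P = [1, 2, 4, 6] / [3, 7] / [5];  Q = [1, 2, 4, 7] / [3, 5] / [6];  common shape = (4, 2, 1)

Row-insert the values π_1, π_2, … into P one at a time, bumping the leftmost entry strictly greater than the inserted value down to the next row. The recording tableau Q records, in position (i, j), the step at which that cell was added to P.
  Insert 1 (step 1): P = [1];  Q = [1]
  Insert 5 (step 2): P = [1, 5];  Q = [1, 2]
  Insert 3 (step 3): P = [1, 3] / [5];  Q = [1, 2] / [3]
  Insert 7 (step 4): P = [1, 3, 7] / [5];  Q = [1, 2, 4] / [3]
  Insert 4 (step 5): P = [1, 3, 4] / [5, 7];  Q = [1, 2, 4] / [3, 5]
  Insert 2 (step 6): P = [1, 2, 4] / [3, 7] / [5];  Q = [1, 2, 4] / [3, 5] / [6]
  Insert 6 (step 7): P = [1, 2, 4, 6] / [3, 7] / [5];  Q = [1, 2, 4, 7] / [3, 5] / [6]
Final shape: (4, 2, 1).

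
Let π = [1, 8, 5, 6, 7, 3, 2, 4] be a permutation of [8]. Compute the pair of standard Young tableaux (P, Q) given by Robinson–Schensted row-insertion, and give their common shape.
P = [1, 2, 4, 7] / [3, 6] / [5] / [8];  Q = [1, 2, 4, 5] / [3, 8] / [6] / [7];  common shape = (4, 2, 1, 1)

Row-insert the values π_1, π_2, … into P one at a time, bumping the leftmost entry strictly greater than the inserted value down to the next row. The recording tableau Q records, in position (i, j), the step at which that cell was added to P.
  Insert 1 (step 1): P = [1];  Q = [1]
  Insert 8 (step 2): P = [1, 8];  Q = [1, 2]
  Insert 5 (step 3): P = [1, 5] / [8];  Q = [1, 2] / [3]
  Insert 6 (step 4): P = [1, 5, 6] / [8];  Q = [1, 2, 4] / [3]
  Insert 7 (step 5): P = [1, 5, 6, 7] / [8];  Q = [1, 2, 4, 5] / [3]
  Insert 3 (step 6): P = [1, 3, 6, 7] / [5] / [8];  Q = [1, 2, 4, 5] / [3] / [6]
  Insert 2 (step 7): P = [1, 2, 6, 7] / [3] / [5] / [8];  Q = [1, 2, 4, 5] / [3] / [6] / [7]
  Insert 4 (step 8): P = [1, 2, 4, 7] / [3, 6] / [5] / [8];  Q = [1, 2, 4, 5] / [3, 8] / [6] / [7]
Final shape: (4, 2, 1, 1).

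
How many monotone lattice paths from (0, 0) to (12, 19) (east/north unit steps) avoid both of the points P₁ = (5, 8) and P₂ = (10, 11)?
Number of paths = 87534057

Inclusion–exclusion. Total paths: C(31, 12) = 141120525. Through P₁: C(13, 5)·C(18, 7) = 40957488. Through P₂: C(21, 10)·C(10, 2) = 15872220. Since P₁ is strictly southwest of P₂, a monotone path through both must visit P₁ then P₂; paths through both = C(13, 5)·C(8, 5)·C(10, 2) = 3243240. Avoid both = 141120525 − 40957488 − 15872220 + 3243240 = 87534057.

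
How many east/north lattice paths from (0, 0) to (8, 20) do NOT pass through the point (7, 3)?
Number of paths = 3105945

Total paths from (0, 0) to (8, 20): C(28, 8) = 3108105. Paths through (7, 3): (paths (0, 0) → (7, 3)) × (paths (7, 3) → (8, 20)) = C(10, 7) · C(18, 1) = 120 · 18 = 2160. Avoidance count = 3108105 − 2160 = 3105945.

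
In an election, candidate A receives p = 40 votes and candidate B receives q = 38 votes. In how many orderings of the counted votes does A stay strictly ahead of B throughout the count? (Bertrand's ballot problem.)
Strict-lead orderings = 680425371729975800390

Total orderings of the 78 votes with 40 for A: C(78, 40) = 26536589497469056215210. By the Bertrand ballot formula (Cycle Lemma / reflection principle), the number of orderings in which A is strictly ahead of B throughout is (p − q)/(p + q) · C(p + q, p) = (40 − 38)/(40 + 38) · 26536589497469056215210 = 680425371729975800390.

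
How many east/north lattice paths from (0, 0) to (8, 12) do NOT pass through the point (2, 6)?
Number of paths = 100098

Total paths from (0, 0) to (8, 12): C(20, 8) = 125970. Paths through (2, 6): (paths (0, 0) → (2, 6)) × (paths (2, 6) → (8, 12)) = C(8, 2) · C(12, 6) = 28 · 924 = 25872. Avoidance count = 125970 − 25872 = 100098.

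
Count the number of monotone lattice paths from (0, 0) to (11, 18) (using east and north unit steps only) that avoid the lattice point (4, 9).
Number of paths = 26417690

Total paths from (0, 0) to (11, 18): C(29, 11) = 34597290. Paths through (4, 9): (paths (0, 0) → (4, 9)) × (paths (4, 9) → (11, 18)) = C(13, 4) · C(16, 7) = 715 · 11440 = 8179600. Avoidance count = 34597290 − 8179600 = 26417690.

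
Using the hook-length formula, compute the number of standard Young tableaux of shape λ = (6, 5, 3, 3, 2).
# SYT of shape (6, 5, 3, 3, 2) = 29930472

Hook-length formula: f^λ = n! / Π hook(c), product over all cells c of the Young diagram. For λ = (6, 5, 3, 3, 2), n = 19 boxes. Hook lengths by row (left-to-right, top-to-bottom): [10, 9, 7, 4, 3, 1]; [8, 7, 5, 2, 1]; [5, 4, 2]; [4, 3, 1]; [2, 1]. Product of hooks = 4064256000. So f^λ = 19! / 4064256000 = 121645100408832000 / 4064256000 = 29930472.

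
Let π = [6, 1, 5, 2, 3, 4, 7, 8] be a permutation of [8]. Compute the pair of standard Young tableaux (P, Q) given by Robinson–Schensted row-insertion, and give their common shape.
P = [1, 2, 3, 4, 7, 8] / [5] / [6];  Q = [1, 3, 5, 6, 7, 8] / [2] / [4];  common shape = (6, 1, 1)

Row-insert the values π_1, π_2, … into P one at a time, bumping the leftmost entry strictly greater than the inserted value down to the next row. The recording tableau Q records, in position (i, j), the step at which that cell was added to P.
  Insert 6 (step 1): P = [6];  Q = [1]
  Insert 1 (step 2): P = [1] / [6];  Q = [1] / [2]
  Insert 5 (step 3): P = [1, 5] / [6];  Q = [1, 3] / [2]
  Insert 2 (step 4): P = [1, 2] / [5] / [6];  Q = [1, 3] / [2] / [4]
  Insert 3 (step 5): P = [1, 2, 3] / [5] / [6];  Q = [1, 3, 5] / [2] / [4]
  Insert 4 (step 6): P = [1, 2, 3, 4] / [5] / [6];  Q = [1, 3, 5, 6] / [2] / [4]
  Insert 7 (step 7): P = [1, 2, 3, 4, 7] / [5] / [6];  Q = [1, 3, 5, 6, 7] / [2] / [4]
  Insert 8 (step 8): P = [1, 2, 3, 4, 7, 8] / [5] / [6];  Q = [1, 3, 5, 6, 7, 8] / [2] / [4]
Final shape: (6, 1, 1).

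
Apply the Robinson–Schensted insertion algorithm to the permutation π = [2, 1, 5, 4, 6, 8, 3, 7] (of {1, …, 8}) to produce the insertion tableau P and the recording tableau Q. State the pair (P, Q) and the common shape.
P = [1, 3, 6, 7] / [2, 4, 8] / [5];  Q = [1, 3, 5, 6] / [2, 4, 8] / [7];  common shape = (4, 3, 1)

Row-insert the values π_1, π_2, … into P one at a time, bumping the leftmost entry strictly greater than the inserted value down to the next row. The recording tableau Q records, in position (i, j), the step at which that cell was added to P.
  Insert 2 (step 1): P = [2];  Q = [1]
  Insert 1 (step 2): P = [1] / [2];  Q = [1] / [2]
  Insert 5 (step 3): P = [1, 5] / [2];  Q = [1, 3] / [2]
  Insert 4 (step 4): P = [1, 4] / [2, 5];  Q = [1, 3] / [2, 4]
  Insert 6 (step 5): P = [1, 4, 6] / [2, 5];  Q = [1, 3, 5] / [2, 4]
  Insert 8 (step 6): P = [1, 4, 6, 8] / [2, 5];  Q = [1, 3, 5, 6] / [2, 4]
  Insert 3 (step 7): P = [1, 3, 6, 8] / [2, 4] / [5];  Q = [1, 3, 5, 6] / [2, 4] / [7]
  Insert 7 (step 8): P = [1, 3, 6, 7] / [2, 4, 8] / [5];  Q = [1, 3, 5, 6] / [2, 4, 8] / [7]
Final shape: (4, 3, 1).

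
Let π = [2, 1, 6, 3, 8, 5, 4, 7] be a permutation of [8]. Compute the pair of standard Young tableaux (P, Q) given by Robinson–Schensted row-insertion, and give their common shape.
P = [1, 3, 4, 7] / [2, 5, 8] / [6];  Q = [1, 3, 5, 8] / [2, 4, 6] / [7];  common shape = (4, 3, 1)

Row-insert the values π_1, π_2, … into P one at a time, bumping the leftmost entry strictly greater than the inserted value down to the next row. The recording tableau Q records, in position (i, j), the step at which that cell was added to P.
  Insert 2 (step 1): P = [2];  Q = [1]
  Insert 1 (step 2): P = [1] / [2];  Q = [1] / [2]
  Insert 6 (step 3): P = [1, 6] / [2];  Q = [1, 3] / [2]
  Insert 3 (step 4): P = [1, 3] / [2, 6];  Q = [1, 3] / [2, 4]
  Insert 8 (step 5): P = [1, 3, 8] / [2, 6];  Q = [1, 3, 5] / [2, 4]
  Insert 5 (step 6): P = [1, 3, 5] / [2, 6, 8];  Q = [1, 3, 5] / [2, 4, 6]
  Insert 4 (step 7): P = [1, 3, 4] / [2, 5, 8] / [6];  Q = [1, 3, 5] / [2, 4, 6] / [7]
  Insert 7 (step 8): P = [1, 3, 4, 7] / [2, 5, 8] / [6];  Q = [1, 3, 5, 8] / [2, 4, 6] / [7]
Final shape: (4, 3, 1).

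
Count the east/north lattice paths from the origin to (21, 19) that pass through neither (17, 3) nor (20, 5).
Number of paths = 131276259150

Inclusion–exclusion. Total paths: C(40, 21) = 131282408400. Through P₁: C(20, 17)·C(20, 4) = 5523300. Through P₂: C(25, 20)·C(15, 1) = 796950. Since P₁ is strictly southwest of P₂, a monotone path through both must visit P₁ then P₂; paths through both = C(20, 17)·C(5, 3)·C(15, 1) = 171000. Avoid both = 131282408400 − 5523300 − 796950 + 171000 = 131276259150.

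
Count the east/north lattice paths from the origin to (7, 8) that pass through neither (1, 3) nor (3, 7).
Number of paths = 4287

Inclusion–exclusion. Total paths: C(15, 7) = 6435. Through P₁: C(4, 1)·C(11, 6) = 1848. Through P₂: C(10, 3)·C(5, 4) = 600. Since P₁ is strictly southwest of P₂, a monotone path through both must visit P₁ then P₂; paths through both = C(4, 1)·C(6, 2)·C(5, 4) = 300. Avoid both = 6435 − 1848 − 600 + 300 = 4287.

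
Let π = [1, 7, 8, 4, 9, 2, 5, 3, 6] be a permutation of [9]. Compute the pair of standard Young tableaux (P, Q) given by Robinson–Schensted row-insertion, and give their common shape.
P = [1, 2, 3, 6] / [4, 5, 9] / [7, 8];  Q = [1, 2, 3, 5] / [4, 7, 9] / [6, 8];  common shape = (4, 3, 2)

Row-insert the values π_1, π_2, … into P one at a time, bumping the leftmost entry strictly greater than the inserted value down to the next row. The recording tableau Q records, in position (i, j), the step at which that cell was added to P.
  Insert 1 (step 1): P = [1];  Q = [1]
  Insert 7 (step 2): P = [1, 7];  Q = [1, 2]
  Insert 8 (step 3): P = [1, 7, 8];  Q = [1, 2, 3]
  Insert 4 (step 4): P = [1, 4, 8] / [7];  Q = [1, 2, 3] / [4]
  Insert 9 (step 5): P = [1, 4, 8, 9] / [7];  Q = [1, 2, 3, 5] / [4]
  Insert 2 (step 6): P = [1, 2, 8, 9] / [4] / [7];  Q = [1, 2, 3, 5] / [4] / [6]
  Insert 5 (step 7): P = [1, 2, 5, 9] / [4, 8] / [7];  Q = [1, 2, 3, 5] / [4, 7] / [6]
  Insert 3 (step 8): P = [1, 2, 3, 9] / [4, 5] / [7, 8];  Q = [1, 2, 3, 5] / [4, 7] / [6, 8]
  Insert 6 (step 9): P = [1, 2, 3, 6] / [4, 5, 9] / [7, 8];  Q = [1, 2, 3, 5] / [4, 7, 9] / [6, 8]
Final shape: (4, 3, 2).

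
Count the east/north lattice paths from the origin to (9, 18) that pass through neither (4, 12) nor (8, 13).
Number of paths = 2679645

Inclusion–exclusion. Total paths: C(27, 9) = 4686825. Through P₁: C(16, 4)·C(11, 5) = 840840. Through P₂: C(21, 8)·C(6, 1) = 1220940. Since P₁ is strictly southwest of P₂, a monotone path through both must visit P₁ then P₂; paths through both = C(16, 4)·C(5, 4)·C(6, 1) = 54600. Avoid both = 4686825 − 840840 − 1220940 + 54600 = 2679645.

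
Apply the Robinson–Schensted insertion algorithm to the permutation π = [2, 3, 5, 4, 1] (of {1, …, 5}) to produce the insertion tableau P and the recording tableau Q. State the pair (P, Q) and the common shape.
P = [1, 3, 4] / [2] / [5];  Q = [1, 2, 3] / [4] / [5];  common shape = (3, 1, 1)

Row-insert the values π_1, π_2, … into P one at a time, bumping the leftmost entry strictly greater than the inserted value down to the next row. The recording tableau Q records, in position (i, j), the step at which that cell was added to P.
  Insert 2 (step 1): P = [2];  Q = [1]
  Insert 3 (step 2): P = [2, 3];  Q = [1, 2]
  Insert 5 (step 3): P = [2, 3, 5];  Q = [1, 2, 3]
  Insert 4 (step 4): P = [2, 3, 4] / [5];  Q = [1, 2, 3] / [4]
  Insert 1 (step 5): P = [1, 3, 4] / [2] / [5];  Q = [1, 2, 3] / [4] / [5]
Final shape: (3, 1, 1).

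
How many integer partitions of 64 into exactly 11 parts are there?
p(64, 11 parts) = 116792

Partitions of n into exactly k parts are in bijection with partitions of n − k into at most k parts (subtract 1 from each part). So p(64, exactly 11) = p(53, parts ≤ 11). Computing via the recurrence p(m, j) = p(m, j−1) + p(m−j, j) gives 116792.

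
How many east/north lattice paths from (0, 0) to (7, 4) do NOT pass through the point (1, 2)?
Number of paths = 246

Total paths from (0, 0) to (7, 4): C(11, 7) = 330. Paths through (1, 2): (paths (0, 0) → (1, 2)) × (paths (1, 2) → (7, 4)) = C(3, 1) · C(8, 6) = 3 · 28 = 84. Avoidance count = 330 − 84 = 246.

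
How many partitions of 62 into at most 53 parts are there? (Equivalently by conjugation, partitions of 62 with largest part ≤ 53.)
p(62, parts ≤ 53) = 1300089

Use the recurrence p(n, m) = p(n, m−1) + p(n−m, m): either the largest part is < m (count p(n, m−1)) or the largest part is exactly m (remove one copy of m, count p(n−m, m)). With p(0, ·) = 1 this gives p(62, parts ≤ 53) = 1300089. (By conjugating Young diagrams, this also counts partitions of 62 into at most 53 parts.)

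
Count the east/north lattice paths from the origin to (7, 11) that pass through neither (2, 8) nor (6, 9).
Number of paths = 14964

Inclusion–exclusion. Total paths: C(18, 7) = 31824. Through P₁: C(10, 2)·C(8, 5) = 2520. Through P₂: C(15, 6)·C(3, 1) = 15015. Since P₁ is strictly southwest of P₂, a monotone path through both must visit P₁ then P₂; paths through both = C(10, 2)·C(5, 4)·C(3, 1) = 675. Avoid both = 31824 − 2520 − 15015 + 675 = 14964.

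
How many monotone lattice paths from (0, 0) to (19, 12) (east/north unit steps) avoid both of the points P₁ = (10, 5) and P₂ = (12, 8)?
Number of paths = 75106005

Inclusion–exclusion. Total paths: C(31, 19) = 141120525. Through P₁: C(15, 10)·C(16, 9) = 34354320. Through P₂: C(20, 12)·C(11, 7) = 41570100. Since P₁ is strictly southwest of P₂, a monotone path through both must visit P₁ then P₂; paths through both = C(15, 10)·C(5, 2)·C(11, 7) = 9909900. Avoid both = 141120525 − 34354320 − 41570100 + 9909900 = 75106005.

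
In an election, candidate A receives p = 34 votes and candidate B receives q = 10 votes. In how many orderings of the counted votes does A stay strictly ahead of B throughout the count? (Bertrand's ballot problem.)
Strict-lead orderings = 1353412788

Total orderings of the 44 votes with 34 for A: C(44, 34) = 2481256778. By the Bertrand ballot formula (Cycle Lemma / reflection principle), the number of orderings in which A is strictly ahead of B throughout is (p − q)/(p + q) · C(p + q, p) = (34 − 10)/(34 + 10) · 2481256778 = 1353412788.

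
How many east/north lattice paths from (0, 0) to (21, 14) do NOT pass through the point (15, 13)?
Number of paths = 2057864280

Total paths from (0, 0) to (21, 14): C(35, 21) = 2319959400. Paths through (15, 13): (paths (0, 0) → (15, 13)) × (paths (15, 13) → (21, 14)) = C(28, 15) · C(7, 6) = 37442160 · 7 = 262095120. Avoidance count = 2319959400 − 262095120 = 2057864280.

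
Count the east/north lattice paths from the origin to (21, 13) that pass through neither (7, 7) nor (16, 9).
Number of paths = 561328350

Inclusion–exclusion. Total paths: C(34, 21) = 927983760. Through P₁: C(14, 7)·C(20, 14) = 133024320. Through P₂: C(25, 16)·C(9, 5) = 257414850. Since P₁ is strictly southwest of P₂, a monotone path through both must visit P₁ then P₂; paths through both = C(14, 7)·C(11, 9)·C(9, 5) = 23783760. Avoid both = 927983760 − 133024320 − 257414850 + 23783760 = 561328350.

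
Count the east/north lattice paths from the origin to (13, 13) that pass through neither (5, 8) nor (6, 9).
Number of paths = 7942001

Inclusion–exclusion. Total paths: C(26, 13) = 10400600. Through P₁: C(13, 5)·C(13, 8) = 1656369. Through P₂: C(15, 6)·C(11, 7) = 1651650. Since P₁ is strictly southwest of P₂, a monotone path through both must visit P₁ then P₂; paths through both = C(13, 5)·C(2, 1)·C(11, 7) = 849420. Avoid both = 10400600 − 1656369 − 1651650 + 849420 = 7942001.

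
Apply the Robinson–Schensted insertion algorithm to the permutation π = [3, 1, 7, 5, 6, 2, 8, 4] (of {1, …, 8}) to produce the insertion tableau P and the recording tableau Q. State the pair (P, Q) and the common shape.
P = [1, 2, 4, 8] / [3, 5, 6] / [7];  Q = [1, 3, 5, 7] / [2, 4, 8] / [6];  common shape = (4, 3, 1)

Row-insert the values π_1, π_2, … into P one at a time, bumping the leftmost entry strictly greater than the inserted value down to the next row. The recording tableau Q records, in position (i, j), the step at which that cell was added to P.
  Insert 3 (step 1): P = [3];  Q = [1]
  Insert 1 (step 2): P = [1] / [3];  Q = [1] / [2]
  Insert 7 (step 3): P = [1, 7] / [3];  Q = [1, 3] / [2]
  Insert 5 (step 4): P = [1, 5] / [3, 7];  Q = [1, 3] / [2, 4]
  Insert 6 (step 5): P = [1, 5, 6] / [3, 7];  Q = [1, 3, 5] / [2, 4]
  Insert 2 (step 6): P = [1, 2, 6] / [3, 5] / [7];  Q = [1, 3, 5] / [2, 4] / [6]
  Insert 8 (step 7): P = [1, 2, 6, 8] / [3, 5] / [7];  Q = [1, 3, 5, 7] / [2, 4] / [6]
  Insert 4 (step 8): P = [1, 2, 4, 8] / [3, 5, 6] / [7];  Q = [1, 3, 5, 7] / [2, 4, 8] / [6]
Final shape: (4, 3, 1).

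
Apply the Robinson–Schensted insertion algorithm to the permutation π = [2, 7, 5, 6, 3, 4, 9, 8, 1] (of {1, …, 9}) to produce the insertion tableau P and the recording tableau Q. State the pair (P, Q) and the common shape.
P = [1, 3, 4, 8] / [2, 6, 9] / [5] / [7];  Q = [1, 2, 4, 7] / [3, 6, 8] / [5] / [9];  common shape = (4, 3, 1, 1)

Row-insert the values π_1, π_2, … into P one at a time, bumping the leftmost entry strictly greater than the inserted value down to the next row. The recording tableau Q records, in position (i, j), the step at which that cell was added to P.
  Insert 2 (step 1): P = [2];  Q = [1]
  Insert 7 (step 2): P = [2, 7];  Q = [1, 2]
  Insert 5 (step 3): P = [2, 5] / [7];  Q = [1, 2] / [3]
  Insert 6 (step 4): P = [2, 5, 6] / [7];  Q = [1, 2, 4] / [3]
  Insert 3 (step 5): P = [2, 3, 6] / [5] / [7];  Q = [1, 2, 4] / [3] / [5]
  Insert 4 (step 6): P = [2, 3, 4] / [5, 6] / [7];  Q = [1, 2, 4] / [3, 6] / [5]
  Insert 9 (step 7): P = [2, 3, 4, 9] / [5, 6] / [7];  Q = [1, 2, 4, 7] / [3, 6] / [5]
  Insert 8 (step 8): P = [2, 3, 4, 8] / [5, 6, 9] / [7];  Q = [1, 2, 4, 7] / [3, 6, 8] / [5]
  Insert 1 (step 9): P = [1, 3, 4, 8] / [2, 6, 9] / [5] / [7];  Q = [1, 2, 4, 7] / [3, 6, 8] / [5] / [9]
Final shape: (4, 3, 1, 1).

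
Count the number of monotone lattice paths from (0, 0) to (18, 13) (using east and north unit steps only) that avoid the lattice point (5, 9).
Number of paths = 201488315

Total paths from (0, 0) to (18, 13): C(31, 18) = 206253075. Paths through (5, 9): (paths (0, 0) → (5, 9)) × (paths (5, 9) → (18, 13)) = C(14, 5) · C(17, 13) = 2002 · 2380 = 4764760. Avoidance count = 206253075 − 4764760 = 201488315.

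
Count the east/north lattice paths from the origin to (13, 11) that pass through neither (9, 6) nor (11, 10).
Number of paths = 1032591

Inclusion–exclusion. Total paths: C(24, 13) = 2496144. Through P₁: C(15, 9)·C(9, 4) = 630630. Through P₂: C(21, 11)·C(3, 2) = 1058148. Since P₁ is strictly southwest of P₂, a monotone path through both must visit P₁ then P₂; paths through both = C(15, 9)·C(6, 2)·C(3, 2) = 225225. Avoid both = 2496144 − 630630 − 1058148 + 225225 = 1032591.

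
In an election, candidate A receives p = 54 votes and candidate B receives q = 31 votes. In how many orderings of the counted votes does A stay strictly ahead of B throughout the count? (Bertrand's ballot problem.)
Strict-lead orderings = 40157994677758036959264

Total orderings of the 85 votes with 54 for A: C(85, 54) = 148409980330844919197280. By the Bertrand ballot formula (Cycle Lemma / reflection principle), the number of orderings in which A is strictly ahead of B throughout is (p − q)/(p + q) · C(p + q, p) = (54 − 31)/(54 + 31) · 148409980330844919197280 = 40157994677758036959264.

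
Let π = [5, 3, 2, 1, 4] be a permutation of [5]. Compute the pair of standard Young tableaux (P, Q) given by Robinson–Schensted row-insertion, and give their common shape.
P = [1, 4] / [2] / [3] / [5];  Q = [1, 5] / [2] / [3] / [4];  common shape = (2, 1, 1, 1)

Row-insert the values π_1, π_2, … into P one at a time, bumping the leftmost entry strictly greater than the inserted value down to the next row. The recording tableau Q records, in position (i, j), the step at which that cell was added to P.
  Insert 5 (step 1): P = [5];  Q = [1]
  Insert 3 (step 2): P = [3] / [5];  Q = [1] / [2]
  Insert 2 (step 3): P = [2] / [3] / [5];  Q = [1] / [2] / [3]
  Insert 1 (step 4): P = [1] / [2] / [3] / [5];  Q = [1] / [2] / [3] / [4]
  Insert 4 (step 5): P = [1, 4] / [2] / [3] / [5];  Q = [1, 5] / [2] / [3] / [4]
Final shape: (2, 1, 1, 1).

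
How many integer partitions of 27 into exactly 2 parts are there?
p(27, 2 parts) = 13

Partitions of n into exactly k parts are in bijection with partitions of n − k into at most k parts (subtract 1 from each part). So p(27, exactly 2) = p(25, parts ≤ 2). Computing via the recurrence p(m, j) = p(m, j−1) + p(m−j, j) gives 13.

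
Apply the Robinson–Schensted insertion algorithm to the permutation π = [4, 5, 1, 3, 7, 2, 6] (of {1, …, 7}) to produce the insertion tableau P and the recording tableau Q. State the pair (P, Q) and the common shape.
P = [1, 2, 6] / [3, 5, 7] / [4];  Q = [1, 2, 5] / [3, 4, 7] / [6];  common shape = (3, 3, 1)

Row-insert the values π_1, π_2, … into P one at a time, bumping the leftmost entry strictly greater than the inserted value down to the next row. The recording tableau Q records, in position (i, j), the step at which that cell was added to P.
  Insert 4 (step 1): P = [4];  Q = [1]
  Insert 5 (step 2): P = [4, 5];  Q = [1, 2]
  Insert 1 (step 3): P = [1, 5] / [4];  Q = [1, 2] / [3]
  Insert 3 (step 4): P = [1, 3] / [4, 5];  Q = [1, 2] / [3, 4]
  Insert 7 (step 5): P = [1, 3, 7] / [4, 5];  Q = [1, 2, 5] / [3, 4]
  Insert 2 (step 6): P = [1, 2, 7] / [3, 5] / [4];  Q = [1, 2, 5] / [3, 4] / [6]
  Insert 6 (step 7): P = [1, 2, 6] / [3, 5, 7] / [4];  Q = [1, 2, 5] / [3, 4, 7] / [6]
Final shape: (3, 3, 1).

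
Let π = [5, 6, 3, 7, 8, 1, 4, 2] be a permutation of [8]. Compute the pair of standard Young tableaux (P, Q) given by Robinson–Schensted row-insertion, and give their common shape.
P = [1, 2, 7, 8] / [3, 4] / [5, 6];  Q = [1, 2, 4, 5] / [3, 7] / [6, 8];  common shape = (4, 2, 2)

Row-insert the values π_1, π_2, … into P one at a time, bumping the leftmost entry strictly greater than the inserted value down to the next row. The recording tableau Q records, in position (i, j), the step at which that cell was added to P.
  Insert 5 (step 1): P = [5];  Q = [1]
  Insert 6 (step 2): P = [5, 6];  Q = [1, 2]
  Insert 3 (step 3): P = [3, 6] / [5];  Q = [1, 2] / [3]
  Insert 7 (step 4): P = [3, 6, 7] / [5];  Q = [1, 2, 4] / [3]
  Insert 8 (step 5): P = [3, 6, 7, 8] / [5];  Q = [1, 2, 4, 5] / [3]
  Insert 1 (step 6): P = [1, 6, 7, 8] / [3] / [5];  Q = [1, 2, 4, 5] / [3] / [6]
  Insert 4 (step 7): P = [1, 4, 7, 8] / [3, 6] / [5];  Q = [1, 2, 4, 5] / [3, 7] / [6]
  Insert 2 (step 8): P = [1, 2, 7, 8] / [3, 4] / [5, 6];  Q = [1, 2, 4, 5] / [3, 7] / [6, 8]
Final shape: (4, 2, 2).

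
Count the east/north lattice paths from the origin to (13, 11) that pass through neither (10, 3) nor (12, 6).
Number of paths = 2354730

Inclusion–exclusion. Total paths: C(24, 13) = 2496144. Through P₁: C(13, 10)·C(11, 3) = 47190. Through P₂: C(18, 12)·C(6, 1) = 111384. Since P₁ is strictly southwest of P₂, a monotone path through both must visit P₁ then P₂; paths through both = C(13, 10)·C(5, 2)·C(6, 1) = 17160. Avoid both = 2496144 − 47190 − 111384 + 17160 = 2354730.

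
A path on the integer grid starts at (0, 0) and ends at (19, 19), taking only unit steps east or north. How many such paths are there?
Number of paths = 35345263800

A monotone lattice path from (0, 0) to (19, 19) consists of 19 east steps and 19 north steps in some order, so it is determined by which 19 of the 38 steps are east. The count is C(38, 19) = 35345263800.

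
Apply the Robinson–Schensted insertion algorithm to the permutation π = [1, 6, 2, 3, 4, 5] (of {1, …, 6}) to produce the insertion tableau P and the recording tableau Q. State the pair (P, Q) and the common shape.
P = [1, 2, 3, 4, 5] / [6];  Q = [1, 2, 4, 5, 6] / [3];  common shape = (5, 1)

Row-insert the values π_1, π_2, … into P one at a time, bumping the leftmost entry strictly greater than the inserted value down to the next row. The recording tableau Q records, in position (i, j), the step at which that cell was added to P.
  Insert 1 (step 1): P = [1];  Q = [1]
  Insert 6 (step 2): P = [1, 6];  Q = [1, 2]
  Insert 2 (step 3): P = [1, 2] / [6];  Q = [1, 2] / [3]
  Insert 3 (step 4): P = [1, 2, 3] / [6];  Q = [1, 2, 4] / [3]
  Insert 4 (step 5): P = [1, 2, 3, 4] / [6];  Q = [1, 2, 4, 5] / [3]
  Insert 5 (step 6): P = [1, 2, 3, 4, 5] / [6];  Q = [1, 2, 4, 5, 6] / [3]
Final shape: (5, 1).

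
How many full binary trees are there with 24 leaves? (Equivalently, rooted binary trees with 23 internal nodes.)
C_23 = 343059613650

These full binary trees are counted by the Catalan number C_n = (1/(n + 1)) · C(2n, n). For n = 23: C_23 = (1/24) · C(46, 23) = 8233430727600/24 = 343059613650.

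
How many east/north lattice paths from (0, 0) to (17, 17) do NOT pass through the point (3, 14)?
Number of paths = 2333143820

Total paths from (0, 0) to (17, 17): C(34, 17) = 2333606220. Paths through (3, 14): (paths (0, 0) → (3, 14)) × (paths (3, 14) → (17, 17)) = C(17, 3) · C(17, 14) = 680 · 680 = 462400. Avoidance count = 2333606220 − 462400 = 2333143820.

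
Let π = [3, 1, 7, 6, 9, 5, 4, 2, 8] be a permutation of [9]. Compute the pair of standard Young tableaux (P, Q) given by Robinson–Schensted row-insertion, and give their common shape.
P = [1, 2, 8] / [3, 4, 9] / [5] / [6] / [7];  Q = [1, 3, 5] / [2, 4, 9] / [6] / [7] / [8];  common shape = (3, 3, 1, 1, 1)

Row-insert the values π_1, π_2, … into P one at a time, bumping the leftmost entry strictly greater than the inserted value down to the next row. The recording tableau Q records, in position (i, j), the step at which that cell was added to P.
  Insert 3 (step 1): P = [3];  Q = [1]
  Insert 1 (step 2): P = [1] / [3];  Q = [1] / [2]
  Insert 7 (step 3): P = [1, 7] / [3];  Q = [1, 3] / [2]
  Insert 6 (step 4): P = [1, 6] / [3, 7];  Q = [1, 3] / [2, 4]
  Insert 9 (step 5): P = [1, 6, 9] / [3, 7];  Q = [1, 3, 5] / [2, 4]
  Insert 5 (step 6): P = [1, 5, 9] / [3, 6] / [7];  Q = [1, 3, 5] / [2, 4] / [6]
  Insert 4 (step 7): P = [1, 4, 9] / [3, 5] / [6] / [7];  Q = [1, 3, 5] / [2, 4] / [6] / [7]
  Insert 2 (step 8): P = [1, 2, 9] / [3, 4] / [5] / [6] / [7];  Q = [1, 3, 5] / [2, 4] / [6] / [7] / [8]
  Insert 8 (step 9): P = [1, 2, 8] / [3, 4, 9] / [5] / [6] / [7];  Q = [1, 3, 5] / [2, 4, 9] / [6] / [7] / [8]
Final shape: (3, 3, 1, 1, 1).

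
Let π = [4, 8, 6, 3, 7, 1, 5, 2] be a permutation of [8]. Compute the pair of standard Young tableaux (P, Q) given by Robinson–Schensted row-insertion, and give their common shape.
P = [1, 2, 7] / [3, 5] / [4, 6] / [8];  Q = [1, 2, 5] / [3, 7] / [4, 8] / [6];  common shape = (3, 2, 2, 1)

Row-insert the values π_1, π_2, … into P one at a time, bumping the leftmost entry strictly greater than the inserted value down to the next row. The recording tableau Q records, in position (i, j), the step at which that cell was added to P.
  Insert 4 (step 1): P = [4];  Q = [1]
  Insert 8 (step 2): P = [4, 8];  Q = [1, 2]
  Insert 6 (step 3): P = [4, 6] / [8];  Q = [1, 2] / [3]
  Insert 3 (step 4): P = [3, 6] / [4] / [8];  Q = [1, 2] / [3] / [4]
  Insert 7 (step 5): P = [3, 6, 7] / [4] / [8];  Q = [1, 2, 5] / [3] / [4]
  Insert 1 (step 6): P = [1, 6, 7] / [3] / [4] / [8];  Q = [1, 2, 5] / [3] / [4] / [6]
  Insert 5 (step 7): P = [1, 5, 7] / [3, 6] / [4] / [8];  Q = [1, 2, 5] / [3, 7] / [4] / [6]
  Insert 2 (step 8): P = [1, 2, 7] / [3, 5] / [4, 6] / [8];  Q = [1, 2, 5] / [3, 7] / [4, 8] / [6]
Final shape: (3, 2, 2, 1).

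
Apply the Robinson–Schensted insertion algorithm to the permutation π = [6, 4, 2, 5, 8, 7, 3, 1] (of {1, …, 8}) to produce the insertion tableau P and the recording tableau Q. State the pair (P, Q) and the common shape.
P = [1, 3, 7] / [2, 5] / [4, 8] / [6];  Q = [1, 4, 5] / [2, 6] / [3, 7] / [8];  common shape = (3, 2, 2, 1)

Row-insert the values π_1, π_2, … into P one at a time, bumping the leftmost entry strictly greater than the inserted value down to the next row. The recording tableau Q records, in position (i, j), the step at which that cell was added to P.
  Insert 6 (step 1): P = [6];  Q = [1]
  Insert 4 (step 2): P = [4] / [6];  Q = [1] / [2]
  Insert 2 (step 3): P = [2] / [4] / [6];  Q = [1] / [2] / [3]
  Insert 5 (step 4): P = [2, 5] / [4] / [6];  Q = [1, 4] / [2] / [3]
  Insert 8 (step 5): P = [2, 5, 8] / [4] / [6];  Q = [1, 4, 5] / [2] / [3]
  Insert 7 (step 6): P = [2, 5, 7] / [4, 8] / [6];  Q = [1, 4, 5] / [2, 6] / [3]
  Insert 3 (step 7): P = [2, 3, 7] / [4, 5] / [6, 8];  Q = [1, 4, 5] / [2, 6] / [3, 7]
  Insert 1 (step 8): P = [1, 3, 7] / [2, 5] / [4, 8] / [6];  Q = [1, 4, 5] / [2, 6] / [3, 7] / [8]
Final shape: (3, 2, 2, 1).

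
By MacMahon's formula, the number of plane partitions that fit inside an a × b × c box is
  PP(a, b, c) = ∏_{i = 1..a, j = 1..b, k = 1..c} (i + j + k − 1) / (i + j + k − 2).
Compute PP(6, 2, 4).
PP(6, 2, 4) = 13860

Evaluate the triple product over i = 1..6, j = 1..2, k = 1..4. The factors are (2/1) · (3/2) · (4/3) · (5/4) · (3/2) · (4/3) · (5/4) · (6/5) · … (48 factors total). The numerators and denominators telescope so the product is an integer; carrying out the multiplication exactly gives PP(6, 2, 4) = 13860.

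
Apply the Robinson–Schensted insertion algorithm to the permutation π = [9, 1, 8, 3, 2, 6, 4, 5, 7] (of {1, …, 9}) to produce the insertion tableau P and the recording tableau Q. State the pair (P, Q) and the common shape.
P = [1, 2, 4, 5, 7] / [3, 6] / [8] / [9];  Q = [1, 3, 6, 8, 9] / [2, 7] / [4] / [5];  common shape = (5, 2, 1, 1)

Row-insert the values π_1, π_2, … into P one at a time, bumping the leftmost entry strictly greater than the inserted value down to the next row. The recording tableau Q records, in position (i, j), the step at which that cell was added to P.
  Insert 9 (step 1): P = [9];  Q = [1]
  Insert 1 (step 2): P = [1] / [9];  Q = [1] / [2]
  Insert 8 (step 3): P = [1, 8] / [9];  Q = [1, 3] / [2]
  Insert 3 (step 4): P = [1, 3] / [8] / [9];  Q = [1, 3] / [2] / [4]
  Insert 2 (step 5): P = [1, 2] / [3] / [8] / [9];  Q = [1, 3] / [2] / [4] / [5]
  Insert 6 (step 6): P = [1, 2, 6] / [3] / [8] / [9];  Q = [1, 3, 6] / [2] / [4] / [5]
  Insert 4 (step 7): P = [1, 2, 4] / [3, 6] / [8] / [9];  Q = [1, 3, 6] / [2, 7] / [4] / [5]
  Insert 5 (step 8): P = [1, 2, 4, 5] / [3, 6] / [8] / [9];  Q = [1, 3, 6, 8] / [2, 7] / [4] / [5]
  Insert 7 (step 9): P = [1, 2, 4, 5, 7] / [3, 6] / [8] / [9];  Q = [1, 3, 6, 8, 9] / [2, 7] / [4] / [5]
Final shape: (5, 2, 1, 1).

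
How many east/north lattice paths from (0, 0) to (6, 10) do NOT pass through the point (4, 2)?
Number of paths = 7333

Total paths from (0, 0) to (6, 10): C(16, 6) = 8008. Paths through (4, 2): (paths (0, 0) → (4, 2)) × (paths (4, 2) → (6, 10)) = C(6, 4) · C(10, 2) = 15 · 45 = 675. Avoidance count = 8008 − 675 = 7333.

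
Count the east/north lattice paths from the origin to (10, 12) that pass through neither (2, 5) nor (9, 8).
Number of paths = 402561

Inclusion–exclusion. Total paths: C(22, 10) = 646646. Through P₁: C(7, 2)·C(15, 8) = 135135. Through P₂: C(17, 9)·C(5, 1) = 121550. Since P₁ is strictly southwest of P₂, a monotone path through both must visit P₁ then P₂; paths through both = C(7, 2)·C(10, 7)·C(5, 1) = 12600. Avoid both = 646646 − 135135 − 121550 + 12600 = 402561.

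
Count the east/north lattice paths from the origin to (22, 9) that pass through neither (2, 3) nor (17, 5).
Number of paths = 14711051

Inclusion–exclusion. Total paths: C(31, 22) = 20160075. Through P₁: C(5, 2)·C(26, 20) = 2302300. Through P₂: C(22, 17)·C(9, 5) = 3318084. Since P₁ is strictly southwest of P₂, a monotone path through both must visit P₁ then P₂; paths through both = C(5, 2)·C(17, 15)·C(9, 5) = 171360. Avoid both = 20160075 − 2302300 − 3318084 + 171360 = 14711051.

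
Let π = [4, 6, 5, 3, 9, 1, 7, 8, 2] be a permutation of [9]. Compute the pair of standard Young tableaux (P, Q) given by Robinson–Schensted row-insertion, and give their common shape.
P = [1, 2, 7, 8] / [3, 5] / [4, 9] / [6];  Q = [1, 2, 5, 8] / [3, 7] / [4, 9] / [6];  common shape = (4, 2, 2, 1)

Row-insert the values π_1, π_2, … into P one at a time, bumping the leftmost entry strictly greater than the inserted value down to the next row. The recording tableau Q records, in position (i, j), the step at which that cell was added to P.
  Insert 4 (step 1): P = [4];  Q = [1]
  Insert 6 (step 2): P = [4, 6];  Q = [1, 2]
  Insert 5 (step 3): P = [4, 5] / [6];  Q = [1, 2] / [3]
  Insert 3 (step 4): P = [3, 5] / [4] / [6];  Q = [1, 2] / [3] / [4]
  Insert 9 (step 5): P = [3, 5, 9] / [4] / [6];  Q = [1, 2, 5] / [3] / [4]
  Insert 1 (step 6): P = [1, 5, 9] / [3] / [4] / [6];  Q = [1, 2, 5] / [3] / [4] / [6]
  Insert 7 (step 7): P = [1, 5, 7] / [3, 9] / [4] / [6];  Q = [1, 2, 5] / [3, 7] / [4] / [6]
  Insert 8 (step 8): P = [1, 5, 7, 8] / [3, 9] / [4] / [6];  Q = [1, 2, 5, 8] / [3, 7] / [4] / [6]
  Insert 2 (step 9): P = [1, 2, 7, 8] / [3, 5] / [4, 9] / [6];  Q = [1, 2, 5, 8] / [3, 7] / [4, 9] / [6]
Final shape: (4, 2, 2, 1).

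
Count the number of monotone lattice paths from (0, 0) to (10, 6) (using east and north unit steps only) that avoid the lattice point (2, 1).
Number of paths = 4147

Total paths from (0, 0) to (10, 6): C(16, 10) = 8008. Paths through (2, 1): (paths (0, 0) → (2, 1)) × (paths (2, 1) → (10, 6)) = C(3, 2) · C(13, 8) = 3 · 1287 = 3861. Avoidance count = 8008 − 3861 = 4147.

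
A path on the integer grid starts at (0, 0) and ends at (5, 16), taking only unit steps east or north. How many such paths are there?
Number of paths = 20349

A monotone lattice path from (0, 0) to (5, 16) consists of 5 east steps and 16 north steps in some order, so it is determined by which 5 of the 21 steps are east. The count is C(21, 5) = 20349.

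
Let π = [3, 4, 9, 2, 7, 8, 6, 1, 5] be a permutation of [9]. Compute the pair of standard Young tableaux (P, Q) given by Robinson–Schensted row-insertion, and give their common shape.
P = [1, 4, 5, 8] / [2, 6] / [3, 7] / [9];  Q = [1, 2, 3, 6] / [4, 5] / [7, 9] / [8];  common shape = (4, 2, 2, 1)

Row-insert the values π_1, π_2, … into P one at a time, bumping the leftmost entry strictly greater than the inserted value down to the next row. The recording tableau Q records, in position (i, j), the step at which that cell was added to P.
  Insert 3 (step 1): P = [3];  Q = [1]
  Insert 4 (step 2): P = [3, 4];  Q = [1, 2]
  Insert 9 (step 3): P = [3, 4, 9];  Q = [1, 2, 3]
  Insert 2 (step 4): P = [2, 4, 9] / [3];  Q = [1, 2, 3] / [4]
  Insert 7 (step 5): P = [2, 4, 7] / [3, 9];  Q = [1, 2, 3] / [4, 5]
  Insert 8 (step 6): P = [2, 4, 7, 8] / [3, 9];  Q = [1, 2, 3, 6] / [4, 5]
  Insert 6 (step 7): P = [2, 4, 6, 8] / [3, 7] / [9];  Q = [1, 2, 3, 6] / [4, 5] / [7]
  Insert 1 (step 8): P = [1, 4, 6, 8] / [2, 7] / [3] / [9];  Q = [1, 2, 3, 6] / [4, 5] / [7] / [8]
  Insert 5 (step 9): P = [1, 4, 5, 8] / [2, 6] / [3, 7] / [9];  Q = [1, 2, 3, 6] / [4, 5] / [7, 9] / [8]
Final shape: (4, 2, 2, 1).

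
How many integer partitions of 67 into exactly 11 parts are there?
p(67, 11 parts) = 167672

Partitions of n into exactly k parts are in bijection with partitions of n − k into at most k parts (subtract 1 from each part). So p(67, exactly 11) = p(56, parts ≤ 11). Computing via the recurrence p(m, j) = p(m, j−1) + p(m−j, j) gives 167672.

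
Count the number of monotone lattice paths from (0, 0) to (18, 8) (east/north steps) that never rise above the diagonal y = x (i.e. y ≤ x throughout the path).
Number of paths = 904475

By the reflection principle (André's argument), the number of monotone paths to (18, 8) with n ≤ m that never go above y = x is C(26, 18) − C(26, 19) = 1562275 − 657800 = 904475.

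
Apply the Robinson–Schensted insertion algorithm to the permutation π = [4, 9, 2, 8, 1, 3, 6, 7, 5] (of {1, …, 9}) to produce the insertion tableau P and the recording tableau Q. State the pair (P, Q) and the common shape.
P = [1, 3, 5, 7] / [2, 6] / [4, 8] / [9];  Q = [1, 2, 7, 8] / [3, 4] / [5, 6] / [9];  common shape = (4, 2, 2, 1)

Row-insert the values π_1, π_2, … into P one at a time, bumping the leftmost entry strictly greater than the inserted value down to the next row. The recording tableau Q records, in position (i, j), the step at which that cell was added to P.
  Insert 4 (step 1): P = [4];  Q = [1]
  Insert 9 (step 2): P = [4, 9];  Q = [1, 2]
  Insert 2 (step 3): P = [2, 9] / [4];  Q = [1, 2] / [3]
  Insert 8 (step 4): P = [2, 8] / [4, 9];  Q = [1, 2] / [3, 4]
  Insert 1 (step 5): P = [1, 8] / [2, 9] / [4];  Q = [1, 2] / [3, 4] / [5]
  Insert 3 (step 6): P = [1, 3] / [2, 8] / [4, 9];  Q = [1, 2] / [3, 4] / [5, 6]
  Insert 6 (step 7): P = [1, 3, 6] / [2, 8] / [4, 9];  Q = [1, 2, 7] / [3, 4] / [5, 6]
  Insert 7 (step 8): P = [1, 3, 6, 7] / [2, 8] / [4, 9];  Q = [1, 2, 7, 8] / [3, 4] / [5, 6]
  Insert 5 (step 9): P = [1, 3, 5, 7] / [2, 6] / [4, 8] / [9];  Q = [1, 2, 7, 8] / [3, 4] / [5, 6] / [9]
Final shape: (4, 2, 2, 1).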